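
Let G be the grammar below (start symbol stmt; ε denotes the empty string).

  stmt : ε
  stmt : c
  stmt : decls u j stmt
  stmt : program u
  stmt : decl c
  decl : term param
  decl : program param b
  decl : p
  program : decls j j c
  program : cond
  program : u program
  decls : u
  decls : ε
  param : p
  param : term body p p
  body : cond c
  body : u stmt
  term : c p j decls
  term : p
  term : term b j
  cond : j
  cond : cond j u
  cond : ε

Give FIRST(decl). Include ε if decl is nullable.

{ c, j, p, u }

From decl : term param: add FIRST(term) = { c, p }.
From decl : program param b: program nullable, take FIRST(program) ∪ FIRST(param) = { c, j, p, u }.
decl : p contributes {p}.
Union: FIRST(decl) = { c, j, p, u }.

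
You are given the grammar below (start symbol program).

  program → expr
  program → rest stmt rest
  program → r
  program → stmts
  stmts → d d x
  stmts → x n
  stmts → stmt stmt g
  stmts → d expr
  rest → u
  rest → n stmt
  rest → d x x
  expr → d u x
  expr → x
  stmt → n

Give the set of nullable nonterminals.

No nonterminal has an empty production or an RHS whose symbols are all nullable.

{ } (none)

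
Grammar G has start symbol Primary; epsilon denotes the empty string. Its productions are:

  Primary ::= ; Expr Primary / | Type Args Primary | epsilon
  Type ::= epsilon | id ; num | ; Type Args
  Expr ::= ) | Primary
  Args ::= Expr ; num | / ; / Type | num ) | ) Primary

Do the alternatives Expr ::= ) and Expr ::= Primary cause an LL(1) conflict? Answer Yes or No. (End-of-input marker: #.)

FIRST()) = { ) } and FIRST(Primary) = { ), /, ;, id, num, epsilon }.
Both contain ), so the two alternatives are not disjoint — LL(1) conflict.

Yes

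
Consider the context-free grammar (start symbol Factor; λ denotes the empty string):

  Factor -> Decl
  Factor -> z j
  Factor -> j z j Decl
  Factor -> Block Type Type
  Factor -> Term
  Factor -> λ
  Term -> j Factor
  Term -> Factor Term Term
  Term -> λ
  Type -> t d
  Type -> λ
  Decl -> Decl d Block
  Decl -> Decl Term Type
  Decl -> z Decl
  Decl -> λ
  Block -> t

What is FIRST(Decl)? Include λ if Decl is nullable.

From Decl -> Decl d Block: Decl nullable, take FIRST(Decl) ∪ {d} = { d, j, t, z }.
From Decl -> Decl Term Type: Decl, Term, Type nullable, take FIRST(Decl) ∪ FIRST(Term) ∪ FIRST(Type) = { d, j, t, z }; also λ since the whole RHS is nullable.
Decl -> z Decl contributes {z}.
Decl -> λ contributes λ.
Union: FIRST(Decl) = { d, j, t, z, λ }.

{ d, j, t, z, λ }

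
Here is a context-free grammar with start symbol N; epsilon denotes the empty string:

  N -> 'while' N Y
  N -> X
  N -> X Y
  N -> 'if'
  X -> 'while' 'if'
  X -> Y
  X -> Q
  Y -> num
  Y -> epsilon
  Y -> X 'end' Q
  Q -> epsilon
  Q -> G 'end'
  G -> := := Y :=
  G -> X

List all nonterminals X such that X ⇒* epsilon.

{ G, N, Q, X, Y }

Directly nullable (have an epsilon-production): Y, Q.
G -> X with every symbol nullable, so G is nullable.
X -> Y with every symbol nullable, so X is nullable.
N -> X with every symbol nullable, so N is nullable.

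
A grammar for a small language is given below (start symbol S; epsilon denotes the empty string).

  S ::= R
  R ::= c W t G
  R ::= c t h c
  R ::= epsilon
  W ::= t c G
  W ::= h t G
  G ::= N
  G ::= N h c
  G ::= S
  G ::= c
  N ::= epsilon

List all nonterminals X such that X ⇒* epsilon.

Directly nullable (have an epsilon-production): R, N.
G ::= N with every symbol nullable, so G is nullable.
S ::= R with every symbol nullable, so S is nullable.
No other nonterminal has a production whose RHS symbols are all nullable.

{ G, N, R, S }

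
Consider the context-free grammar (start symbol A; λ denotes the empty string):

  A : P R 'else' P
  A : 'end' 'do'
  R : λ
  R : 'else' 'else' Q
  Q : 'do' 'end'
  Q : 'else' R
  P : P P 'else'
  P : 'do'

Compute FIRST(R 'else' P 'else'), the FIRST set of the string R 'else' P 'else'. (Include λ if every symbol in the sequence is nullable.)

{ 'else' }

Add FIRST(R)\{λ} = { 'else' }; R is nullable, continue.
'else' is a terminal; add {'else'} and stop.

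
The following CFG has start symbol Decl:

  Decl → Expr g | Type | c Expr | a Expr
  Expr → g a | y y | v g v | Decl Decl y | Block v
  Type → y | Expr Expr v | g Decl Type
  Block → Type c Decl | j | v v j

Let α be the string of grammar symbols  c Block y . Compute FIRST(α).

c is a terminal; add {c} and stop.

{ c }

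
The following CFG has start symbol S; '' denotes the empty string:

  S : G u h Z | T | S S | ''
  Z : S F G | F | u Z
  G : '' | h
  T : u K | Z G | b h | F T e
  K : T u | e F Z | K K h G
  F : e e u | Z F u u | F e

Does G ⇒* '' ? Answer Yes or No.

Yes

G has an ''-production, so G ⇒ ''.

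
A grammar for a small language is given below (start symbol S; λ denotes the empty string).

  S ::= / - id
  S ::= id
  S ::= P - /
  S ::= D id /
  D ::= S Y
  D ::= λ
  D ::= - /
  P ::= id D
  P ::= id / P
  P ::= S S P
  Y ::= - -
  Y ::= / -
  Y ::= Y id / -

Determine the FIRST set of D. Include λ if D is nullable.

From D ::= S Y: add FIRST(S) = { -, /, id }.
D ::= λ contributes λ.
D ::= - / contributes {-}.
Union: FIRST(D) = { -, /, id, λ }.

{ -, /, id, λ }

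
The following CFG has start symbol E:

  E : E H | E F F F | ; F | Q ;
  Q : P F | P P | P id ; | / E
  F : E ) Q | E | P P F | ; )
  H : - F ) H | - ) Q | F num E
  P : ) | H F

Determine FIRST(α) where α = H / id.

Add FIRST(H) = { ), -, /, ; }; H is not nullable, stop.

{ ), -, /, ; }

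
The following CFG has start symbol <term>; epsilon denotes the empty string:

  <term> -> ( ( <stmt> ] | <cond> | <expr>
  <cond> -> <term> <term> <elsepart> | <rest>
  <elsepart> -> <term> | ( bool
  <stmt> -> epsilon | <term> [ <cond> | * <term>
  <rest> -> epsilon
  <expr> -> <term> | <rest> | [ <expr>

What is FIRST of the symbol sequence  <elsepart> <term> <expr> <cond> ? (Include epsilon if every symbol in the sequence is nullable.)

Add FIRST(<elsepart>)\{epsilon} = { (, [ }; <elsepart> is nullable, continue.
Add FIRST(<term>)\{epsilon} = { (, [ }; <term> is nullable, continue.
Add FIRST(<expr>)\{epsilon} = { (, [ }; <expr> is nullable, continue.
Add FIRST(<cond>)\{epsilon} = { (, [ }; <cond> is nullable, continue.
Every symbol is nullable, so include epsilon.

{ (, [, epsilon }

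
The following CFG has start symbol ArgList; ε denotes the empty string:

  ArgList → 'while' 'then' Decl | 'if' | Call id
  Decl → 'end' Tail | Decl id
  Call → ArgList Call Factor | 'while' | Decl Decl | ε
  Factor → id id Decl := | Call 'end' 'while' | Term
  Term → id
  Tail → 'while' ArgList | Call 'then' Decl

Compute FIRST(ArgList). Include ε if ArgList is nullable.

{ 'end', 'if', 'while', id }

ArgList → 'while' 'then' Decl contributes {'while'}.
ArgList → 'if' contributes {'if'}.
From ArgList → Call id: Call nullable, take FIRST(Call) ∪ {id} = { 'end', 'if', 'while', id }.
Union: FIRST(ArgList) = { 'end', 'if', 'while', id }.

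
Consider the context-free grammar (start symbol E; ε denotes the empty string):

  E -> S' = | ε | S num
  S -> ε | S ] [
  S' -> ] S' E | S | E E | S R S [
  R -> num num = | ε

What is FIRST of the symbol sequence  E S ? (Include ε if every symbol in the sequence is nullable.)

{ =, [, ], num, ε }

Add FIRST(E)\{ε} = { =, [, ], num }; E is nullable, continue.
Add FIRST(S)\{ε} = { ] }; S is nullable, continue.
Every symbol is nullable, so include ε.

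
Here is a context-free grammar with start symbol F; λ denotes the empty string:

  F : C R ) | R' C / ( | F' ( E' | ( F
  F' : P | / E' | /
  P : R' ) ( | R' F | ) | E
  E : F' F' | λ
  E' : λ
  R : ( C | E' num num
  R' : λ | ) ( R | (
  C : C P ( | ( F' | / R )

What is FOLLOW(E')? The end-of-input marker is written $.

In F : F' ( E': E' is at the end, add FOLLOW(F) = { $, (, ), /, num }.
In F' : / E': E' is at the end, add FOLLOW(F') = { (, ), /, num }.
In R : E' num num: add FIRST(num num) = { num }.
Union: FOLLOW(E') = { $, (, ), /, num }.

{ $, (, ), /, num }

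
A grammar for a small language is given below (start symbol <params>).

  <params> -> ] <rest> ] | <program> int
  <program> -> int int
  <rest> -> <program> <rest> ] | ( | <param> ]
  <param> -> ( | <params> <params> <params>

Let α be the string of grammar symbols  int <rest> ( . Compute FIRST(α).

int is a terminal; add {int} and stop.

{ int }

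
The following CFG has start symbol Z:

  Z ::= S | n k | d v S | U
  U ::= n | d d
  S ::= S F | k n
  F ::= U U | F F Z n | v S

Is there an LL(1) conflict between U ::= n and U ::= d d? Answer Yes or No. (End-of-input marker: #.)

FIRST(n) = { n } and FIRST(d d) = { d }.
The FIRST sets are disjoint and neither alternative is nullable — no conflict.

No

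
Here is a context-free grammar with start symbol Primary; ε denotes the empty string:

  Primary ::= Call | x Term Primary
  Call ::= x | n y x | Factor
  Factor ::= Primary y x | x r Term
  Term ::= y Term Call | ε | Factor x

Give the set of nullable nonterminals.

{ Term }

Directly nullable (have an ε-production): Term.
No other nonterminal has a production whose RHS symbols are all nullable.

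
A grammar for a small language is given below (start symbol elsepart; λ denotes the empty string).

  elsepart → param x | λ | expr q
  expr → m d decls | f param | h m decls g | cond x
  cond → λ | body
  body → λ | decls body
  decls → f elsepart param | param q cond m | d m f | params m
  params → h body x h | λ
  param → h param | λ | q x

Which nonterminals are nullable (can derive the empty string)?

Directly nullable (have an λ-production): elsepart, cond, body, params, param.
No other nonterminal has a production whose RHS symbols are all nullable.

{ body, cond, elsepart, param, params }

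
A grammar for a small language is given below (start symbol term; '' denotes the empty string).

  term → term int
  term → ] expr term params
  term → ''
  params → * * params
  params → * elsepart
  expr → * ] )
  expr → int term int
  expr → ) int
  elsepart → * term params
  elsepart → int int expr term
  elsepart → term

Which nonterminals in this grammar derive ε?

Directly nullable (have an ''-production): term.
elsepart → term with every symbol nullable, so elsepart is nullable.
No other nonterminal has a production whose RHS symbols are all nullable.

{ elsepart, term }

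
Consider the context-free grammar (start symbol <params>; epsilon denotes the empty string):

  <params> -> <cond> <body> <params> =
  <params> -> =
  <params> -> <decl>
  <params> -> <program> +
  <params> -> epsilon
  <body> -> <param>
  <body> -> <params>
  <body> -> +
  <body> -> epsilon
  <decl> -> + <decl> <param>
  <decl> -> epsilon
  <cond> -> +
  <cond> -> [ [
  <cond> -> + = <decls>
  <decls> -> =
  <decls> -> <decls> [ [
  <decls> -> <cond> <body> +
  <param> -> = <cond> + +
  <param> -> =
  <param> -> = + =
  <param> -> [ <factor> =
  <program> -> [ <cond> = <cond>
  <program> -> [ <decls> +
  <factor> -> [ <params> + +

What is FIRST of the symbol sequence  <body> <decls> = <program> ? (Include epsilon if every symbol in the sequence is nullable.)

{ +, =, [ }

Add FIRST(<body>)\{epsilon} = { +, =, [ }; <body> is nullable, continue.
Add FIRST(<decls>) = { +, =, [ }; <decls> is not nullable, stop.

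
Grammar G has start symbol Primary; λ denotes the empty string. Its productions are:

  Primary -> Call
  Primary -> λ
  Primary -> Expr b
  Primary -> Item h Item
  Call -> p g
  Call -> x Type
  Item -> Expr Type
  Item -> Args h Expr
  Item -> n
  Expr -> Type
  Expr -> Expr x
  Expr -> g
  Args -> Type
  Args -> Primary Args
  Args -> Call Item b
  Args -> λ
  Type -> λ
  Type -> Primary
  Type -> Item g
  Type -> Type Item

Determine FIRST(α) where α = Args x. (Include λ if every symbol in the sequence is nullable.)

{ b, g, h, n, p, x }

Add FIRST(Args)\{λ} = { b, g, h, n, p, x }; Args is nullable, continue.
x is a terminal; add {x} and stop.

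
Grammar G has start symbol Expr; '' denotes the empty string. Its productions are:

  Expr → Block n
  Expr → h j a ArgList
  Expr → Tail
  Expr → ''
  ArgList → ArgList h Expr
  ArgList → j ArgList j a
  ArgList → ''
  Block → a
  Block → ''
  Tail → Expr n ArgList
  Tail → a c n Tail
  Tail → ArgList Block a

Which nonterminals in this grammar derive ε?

Directly nullable (have an ''-production): Expr, ArgList, Block.
No other nonterminal has a production whose RHS symbols are all nullable.

{ ArgList, Block, Expr }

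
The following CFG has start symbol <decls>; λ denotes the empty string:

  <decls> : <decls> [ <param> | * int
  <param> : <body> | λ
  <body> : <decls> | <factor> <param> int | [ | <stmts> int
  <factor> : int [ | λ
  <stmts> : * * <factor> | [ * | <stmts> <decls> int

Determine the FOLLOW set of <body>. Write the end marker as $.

In <param> : <body>: <body> is at the end, add FOLLOW(<param>) = { $, [, int }.
Union: FOLLOW(<body>) = { $, [, int }.

{ $, [, int }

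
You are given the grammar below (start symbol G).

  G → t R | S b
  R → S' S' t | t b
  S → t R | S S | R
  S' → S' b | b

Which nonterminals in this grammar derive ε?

{ } (none)

No nonterminal has an empty production or an RHS whose symbols are all nullable.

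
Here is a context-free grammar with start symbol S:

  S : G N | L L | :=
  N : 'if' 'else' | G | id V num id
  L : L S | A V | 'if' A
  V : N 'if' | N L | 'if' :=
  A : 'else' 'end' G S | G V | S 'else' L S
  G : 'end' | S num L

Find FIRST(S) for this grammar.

From S : G N: add FIRST(G) = { 'else', 'end', 'if', := }.
From S : L L: add FIRST(L) = { 'else', 'end', 'if', := }.
S : := contributes {:=}.
Union: FIRST(S) = { 'else', 'end', 'if', := }.

{ 'else', 'end', 'if', := }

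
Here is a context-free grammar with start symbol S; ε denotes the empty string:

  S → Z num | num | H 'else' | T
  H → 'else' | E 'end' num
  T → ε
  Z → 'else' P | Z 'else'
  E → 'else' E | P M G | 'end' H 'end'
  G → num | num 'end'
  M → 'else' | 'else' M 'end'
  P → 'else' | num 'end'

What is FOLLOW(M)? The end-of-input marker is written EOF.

In E → P M G: add FIRST(G) = { num }.
In M → 'else' M 'end': add FIRST('end') = { 'end' }.
Union: FOLLOW(M) = { 'end', num }.

{ 'end', num }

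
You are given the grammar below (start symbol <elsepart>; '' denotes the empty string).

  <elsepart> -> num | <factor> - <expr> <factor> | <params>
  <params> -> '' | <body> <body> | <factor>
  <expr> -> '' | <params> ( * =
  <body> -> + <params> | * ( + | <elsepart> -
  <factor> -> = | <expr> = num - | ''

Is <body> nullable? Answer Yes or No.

No

Nullable nonterminals: <elsepart>, <expr>, <factor>, <params>.
No production of <body> has an RHS whose symbols are all nullable, so <body> is not nullable.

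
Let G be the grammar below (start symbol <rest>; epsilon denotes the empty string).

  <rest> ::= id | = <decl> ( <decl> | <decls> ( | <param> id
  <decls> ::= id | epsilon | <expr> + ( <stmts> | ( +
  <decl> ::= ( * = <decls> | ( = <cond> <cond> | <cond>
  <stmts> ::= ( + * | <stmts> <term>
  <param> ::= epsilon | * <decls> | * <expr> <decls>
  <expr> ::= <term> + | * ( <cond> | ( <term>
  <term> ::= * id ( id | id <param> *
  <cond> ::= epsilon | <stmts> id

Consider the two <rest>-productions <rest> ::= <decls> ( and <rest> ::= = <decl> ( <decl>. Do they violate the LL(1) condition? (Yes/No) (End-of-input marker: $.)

No

FIRST(<decls> () = { (, *, id } and FIRST(= <decl> ( <decl>) = { = }.
The FIRST sets are disjoint and neither alternative is nullable — no conflict.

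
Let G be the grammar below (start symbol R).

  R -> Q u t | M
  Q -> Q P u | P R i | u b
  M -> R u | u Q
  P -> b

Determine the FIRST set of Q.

{ b, u }

From Q -> Q P u: add FIRST(Q) = { b, u }.
From Q -> P R i: add FIRST(P) = { b }.
Q -> u b contributes {u}.
Union: FIRST(Q) = { b, u }.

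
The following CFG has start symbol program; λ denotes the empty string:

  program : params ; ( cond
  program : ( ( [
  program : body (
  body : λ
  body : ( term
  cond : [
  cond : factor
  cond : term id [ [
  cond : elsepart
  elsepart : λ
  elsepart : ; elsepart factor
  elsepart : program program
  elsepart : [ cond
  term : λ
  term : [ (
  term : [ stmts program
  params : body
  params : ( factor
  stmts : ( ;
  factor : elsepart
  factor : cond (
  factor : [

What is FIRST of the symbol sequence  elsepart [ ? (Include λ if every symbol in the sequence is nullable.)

Add FIRST(elsepart)\{λ} = { (, ;, [ }; elsepart is nullable, continue.
[ is a terminal; add {[} and stop.

{ (, ;, [ }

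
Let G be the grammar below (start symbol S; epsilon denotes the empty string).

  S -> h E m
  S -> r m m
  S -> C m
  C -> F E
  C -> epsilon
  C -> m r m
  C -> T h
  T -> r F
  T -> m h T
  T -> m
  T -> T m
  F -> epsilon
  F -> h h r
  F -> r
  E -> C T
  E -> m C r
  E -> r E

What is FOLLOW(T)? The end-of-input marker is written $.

{ h, m, r }

In C -> T h: add FIRST(h) = { h }.
In T -> m h T: T is at the end, add FOLLOW(T) = { h, m, r }.
In T -> T m: add FIRST(m) = { m }.
In E -> C T: T is at the end, add FOLLOW(E) = { m, r }.
Union: FOLLOW(T) = { h, m, r }.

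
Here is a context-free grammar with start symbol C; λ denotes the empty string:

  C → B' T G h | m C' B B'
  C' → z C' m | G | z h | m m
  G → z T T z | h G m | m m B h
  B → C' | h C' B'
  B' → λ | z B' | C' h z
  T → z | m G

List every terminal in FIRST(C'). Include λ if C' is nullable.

{ h, m, z }

C' → z C' m contributes {z}.
From C' → G: add FIRST(G) = { h, m, z }.
C' → z h contributes {z}.
C' → m m contributes {m}.
Union: FIRST(C') = { h, m, z }.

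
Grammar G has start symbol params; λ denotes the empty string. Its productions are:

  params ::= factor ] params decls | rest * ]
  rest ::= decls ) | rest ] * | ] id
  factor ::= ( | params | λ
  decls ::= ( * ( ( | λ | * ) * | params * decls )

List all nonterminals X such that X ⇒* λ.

Directly nullable (have an λ-production): factor, decls.
No other nonterminal has a production whose RHS symbols are all nullable.

{ decls, factor }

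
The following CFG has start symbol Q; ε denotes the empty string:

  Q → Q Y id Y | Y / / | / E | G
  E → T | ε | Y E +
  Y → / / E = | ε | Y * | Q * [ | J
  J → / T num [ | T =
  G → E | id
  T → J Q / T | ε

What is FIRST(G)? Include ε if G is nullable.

{ *, +, /, =, id, ε }

From G → E: add FIRST(E) = { *, +, /, =, id, ε } (including ε since E is nullable).
G → id contributes {id}.
Union: FIRST(G) = { *, +, /, =, id, ε }.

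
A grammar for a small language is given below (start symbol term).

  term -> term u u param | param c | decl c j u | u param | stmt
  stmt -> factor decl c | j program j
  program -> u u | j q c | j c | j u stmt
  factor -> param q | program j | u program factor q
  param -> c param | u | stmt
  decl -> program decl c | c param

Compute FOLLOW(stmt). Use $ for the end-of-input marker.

In term -> stmt: stmt is at the end, add FOLLOW(term) = { $, u }.
In program -> j u stmt: stmt is at the end, add FOLLOW(program) = { c, j, u }.
In param -> stmt: stmt is at the end, add FOLLOW(param) = { $, c, q, u }.
Union: FOLLOW(stmt) = { $, c, j, q, u }.

{ $, c, j, q, u }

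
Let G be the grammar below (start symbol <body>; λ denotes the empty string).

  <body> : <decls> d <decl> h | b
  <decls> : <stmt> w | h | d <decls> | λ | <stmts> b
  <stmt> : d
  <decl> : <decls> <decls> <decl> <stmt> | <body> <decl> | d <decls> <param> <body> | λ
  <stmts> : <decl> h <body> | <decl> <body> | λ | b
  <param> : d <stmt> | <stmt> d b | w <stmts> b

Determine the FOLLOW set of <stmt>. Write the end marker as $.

{ b, d, h, w }

In <decls> : <stmt> w: add FIRST(w) = { w }.
In <decl> : <decls> <decls> <decl> <stmt>: <stmt> is at the end, add FOLLOW(<decl>) = { b, d, h }.
In <param> : d <stmt>: <stmt> is at the end, add FOLLOW(<param>) = { b, d, h }.
In <param> : <stmt> d b: add FIRST(d b) = { d }.
Union: FOLLOW(<stmt>) = { b, d, h, w }.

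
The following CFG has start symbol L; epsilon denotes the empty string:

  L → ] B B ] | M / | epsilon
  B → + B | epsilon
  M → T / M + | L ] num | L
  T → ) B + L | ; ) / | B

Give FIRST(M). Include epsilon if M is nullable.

From M → T / M +: T nullable, take FIRST(T) ∪ {/} = { ), +, /, ; }.
From M → L ] num: L nullable, take FIRST(L) ∪ {]} = { ), +, /, ;, ] }.
From M → L: add FIRST(L) = { ), +, /, ;, ], epsilon } (including epsilon since L is nullable).
Union: FIRST(M) = { ), +, /, ;, ], epsilon }.

{ ), +, /, ;, ], epsilon }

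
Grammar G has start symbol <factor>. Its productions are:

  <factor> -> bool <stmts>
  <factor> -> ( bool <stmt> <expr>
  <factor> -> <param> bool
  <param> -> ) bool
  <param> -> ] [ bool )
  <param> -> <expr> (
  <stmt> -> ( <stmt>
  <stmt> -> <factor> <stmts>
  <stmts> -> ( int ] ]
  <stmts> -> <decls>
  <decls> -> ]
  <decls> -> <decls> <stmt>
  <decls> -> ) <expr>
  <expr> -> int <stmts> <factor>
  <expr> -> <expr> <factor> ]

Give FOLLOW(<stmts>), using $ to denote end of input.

{ $, (, ), ], bool, int }

In <factor> -> bool <stmts>: <stmts> is at the end, add FOLLOW(<factor>) = { $, (, ), ], bool, int }.
In <stmt> -> <factor> <stmts>: <stmts> is at the end, add FOLLOW(<stmt>) = { $, (, ), ], bool, int }.
In <expr> -> int <stmts> <factor>: add FIRST(<factor>) = { (, ), ], bool, int }.
Union: FOLLOW(<stmts>) = { $, (, ), ], bool, int }.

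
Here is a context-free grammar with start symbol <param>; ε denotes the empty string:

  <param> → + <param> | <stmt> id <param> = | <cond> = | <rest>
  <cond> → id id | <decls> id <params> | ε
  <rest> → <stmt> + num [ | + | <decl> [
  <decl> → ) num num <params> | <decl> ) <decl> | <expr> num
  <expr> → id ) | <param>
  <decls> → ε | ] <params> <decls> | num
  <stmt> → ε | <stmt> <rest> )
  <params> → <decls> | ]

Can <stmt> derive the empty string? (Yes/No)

Yes

<stmt> has an ε-production, so <stmt> ⇒ ε.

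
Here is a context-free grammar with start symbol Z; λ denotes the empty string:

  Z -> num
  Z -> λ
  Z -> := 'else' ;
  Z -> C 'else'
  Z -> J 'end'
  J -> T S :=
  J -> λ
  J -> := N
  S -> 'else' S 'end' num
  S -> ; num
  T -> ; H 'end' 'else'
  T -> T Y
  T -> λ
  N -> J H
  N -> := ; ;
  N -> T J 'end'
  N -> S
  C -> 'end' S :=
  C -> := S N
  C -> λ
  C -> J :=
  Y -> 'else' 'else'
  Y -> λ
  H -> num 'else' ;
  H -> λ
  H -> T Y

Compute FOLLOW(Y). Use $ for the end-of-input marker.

{ 'else', 'end', :=, ;, num }

In T -> T Y: Y is at the end, add FOLLOW(T) = { 'else', 'end', :=, ;, num }.
In H -> T Y: Y is at the end, add FOLLOW(H) = { 'else', 'end', :=, ;, num }.
Union: FOLLOW(Y) = { 'else', 'end', :=, ;, num }.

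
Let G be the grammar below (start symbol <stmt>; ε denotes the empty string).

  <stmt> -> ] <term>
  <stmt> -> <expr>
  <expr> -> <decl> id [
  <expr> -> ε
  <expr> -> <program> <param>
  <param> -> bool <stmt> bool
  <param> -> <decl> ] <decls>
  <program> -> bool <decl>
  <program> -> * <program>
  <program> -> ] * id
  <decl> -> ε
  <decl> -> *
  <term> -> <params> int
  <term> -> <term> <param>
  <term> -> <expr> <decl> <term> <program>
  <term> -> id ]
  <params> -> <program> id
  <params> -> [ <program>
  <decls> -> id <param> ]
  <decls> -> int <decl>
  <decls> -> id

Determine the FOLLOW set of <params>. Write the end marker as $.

In <term> -> <params> int: add FIRST(int) = { int }.
Union: FOLLOW(<params>) = { int }.

{ int }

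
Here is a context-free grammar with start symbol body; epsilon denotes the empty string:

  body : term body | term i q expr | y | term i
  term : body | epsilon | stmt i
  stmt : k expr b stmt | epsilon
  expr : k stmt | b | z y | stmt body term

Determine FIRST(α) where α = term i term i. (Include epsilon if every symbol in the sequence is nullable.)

Add FIRST(term)\{epsilon} = { i, k, y }; term is nullable, continue.
i is a terminal; add {i} and stop.

{ i, k, y }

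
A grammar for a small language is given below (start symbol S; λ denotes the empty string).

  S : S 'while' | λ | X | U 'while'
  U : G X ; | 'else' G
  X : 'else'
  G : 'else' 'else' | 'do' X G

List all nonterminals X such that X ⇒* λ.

Directly nullable (have an λ-production): S.
No other nonterminal has a production whose RHS symbols are all nullable.

{ S }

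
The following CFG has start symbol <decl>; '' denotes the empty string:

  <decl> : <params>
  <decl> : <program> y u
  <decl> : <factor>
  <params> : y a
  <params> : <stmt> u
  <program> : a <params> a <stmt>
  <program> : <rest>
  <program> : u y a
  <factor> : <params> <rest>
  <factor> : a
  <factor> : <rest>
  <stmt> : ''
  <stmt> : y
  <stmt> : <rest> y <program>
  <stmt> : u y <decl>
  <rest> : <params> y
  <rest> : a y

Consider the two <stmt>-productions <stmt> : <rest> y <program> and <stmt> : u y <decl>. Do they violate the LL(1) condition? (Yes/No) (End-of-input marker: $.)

FIRST(<rest> y <program>) = { a, u, y } and FIRST(u y <decl>) = { u }.
Both contain u, so the two alternatives are not disjoint — LL(1) conflict.

Yes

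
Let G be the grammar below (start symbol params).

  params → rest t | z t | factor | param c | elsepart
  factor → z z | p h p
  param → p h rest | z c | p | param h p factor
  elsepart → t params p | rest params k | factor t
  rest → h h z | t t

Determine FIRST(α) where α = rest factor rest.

Add FIRST(rest) = { h, t }; rest is not nullable, stop.

{ h, t }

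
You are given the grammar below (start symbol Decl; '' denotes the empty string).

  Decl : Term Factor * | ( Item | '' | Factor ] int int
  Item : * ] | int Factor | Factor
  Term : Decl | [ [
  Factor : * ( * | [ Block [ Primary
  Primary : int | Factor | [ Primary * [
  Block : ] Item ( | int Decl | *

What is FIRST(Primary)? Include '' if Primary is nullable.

Primary : int contributes {int}.
From Primary : Factor: add FIRST(Factor) = { *, [ }.
Primary : [ Primary * [ contributes {[}.
Union: FIRST(Primary) = { *, [, int }.

{ *, [, int }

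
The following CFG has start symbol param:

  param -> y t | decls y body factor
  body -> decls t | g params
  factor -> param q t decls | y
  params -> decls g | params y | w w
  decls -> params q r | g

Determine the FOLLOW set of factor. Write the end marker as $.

In param -> decls y body factor: factor is at the end, add FOLLOW(param) = { $, q }.
Union: FOLLOW(factor) = { $, q }.

{ $, q }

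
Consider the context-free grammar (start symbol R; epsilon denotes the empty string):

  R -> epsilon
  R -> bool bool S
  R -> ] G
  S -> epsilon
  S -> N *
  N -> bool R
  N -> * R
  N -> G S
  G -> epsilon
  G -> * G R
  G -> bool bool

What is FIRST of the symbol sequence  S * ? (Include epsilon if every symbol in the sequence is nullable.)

{ *, bool }

Add FIRST(S)\{epsilon} = { *, bool }; S is nullable, continue.
* is a terminal; add {*} and stop.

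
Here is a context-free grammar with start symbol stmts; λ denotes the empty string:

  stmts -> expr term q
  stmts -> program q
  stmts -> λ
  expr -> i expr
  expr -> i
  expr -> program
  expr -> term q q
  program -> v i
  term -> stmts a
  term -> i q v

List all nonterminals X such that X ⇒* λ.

Directly nullable (have an λ-production): stmts.
No other nonterminal has a production whose RHS symbols are all nullable.

{ stmts }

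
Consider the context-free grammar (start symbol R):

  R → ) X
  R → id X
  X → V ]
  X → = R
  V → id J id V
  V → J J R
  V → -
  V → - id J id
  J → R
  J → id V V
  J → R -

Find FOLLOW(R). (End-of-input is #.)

{ #, ), -, ], id }

R is the start symbol, so # ∈ FOLLOW(R).
In X → = R: R is at the end, add FOLLOW(X) = { #, ), -, ], id }.
In V → J J R: R is at the end, add FOLLOW(V) = { ), -, ], id }.
In J → R: R is at the end, add FOLLOW(J) = { ), id }.
In J → R -: add FIRST(-) = { - }.
Union: FOLLOW(R) = { #, ), -, ], id }.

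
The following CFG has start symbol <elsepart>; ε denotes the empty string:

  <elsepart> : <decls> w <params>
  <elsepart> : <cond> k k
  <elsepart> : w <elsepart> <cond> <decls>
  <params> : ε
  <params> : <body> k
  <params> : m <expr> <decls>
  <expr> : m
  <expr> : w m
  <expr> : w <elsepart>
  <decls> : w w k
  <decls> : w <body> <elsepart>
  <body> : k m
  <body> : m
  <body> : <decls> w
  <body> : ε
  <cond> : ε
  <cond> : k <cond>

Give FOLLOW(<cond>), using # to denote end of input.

{ k, w }

In <elsepart> : <cond> k k: add FIRST(k k) = { k }.
In <elsepart> : w <elsepart> <cond> <decls>: add FIRST(<decls>) = { w }.
In <cond> : k <cond>: <cond> is at the end, add FOLLOW(<cond>) = { k, w }.
Union: FOLLOW(<cond>) = { k, w }.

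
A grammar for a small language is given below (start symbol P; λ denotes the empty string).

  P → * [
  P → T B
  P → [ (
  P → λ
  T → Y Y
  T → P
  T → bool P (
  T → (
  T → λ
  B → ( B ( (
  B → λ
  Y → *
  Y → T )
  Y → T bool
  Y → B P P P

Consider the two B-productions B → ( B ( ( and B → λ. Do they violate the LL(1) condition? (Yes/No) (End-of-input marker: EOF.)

FIRST(( B ( () = { ( } and FIRST(λ) = { λ }.
The second alternative is nullable and FOLLOW(B) = { EOF, (, ), *, [, bool } shares ( with FIRST of the first — conflict.

Yes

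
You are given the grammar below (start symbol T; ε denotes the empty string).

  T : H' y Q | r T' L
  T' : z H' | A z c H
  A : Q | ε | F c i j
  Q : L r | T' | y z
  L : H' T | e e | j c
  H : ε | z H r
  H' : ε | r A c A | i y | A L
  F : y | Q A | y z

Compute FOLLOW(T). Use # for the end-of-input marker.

T is the start symbol, so # ∈ FOLLOW(T).
In L : H' T: T is at the end, add FOLLOW(L) = { #, c, e, i, j, r, y, z }.
Union: FOLLOW(T) = { #, c, e, i, j, r, y, z }.

{ #, c, e, i, j, r, y, z }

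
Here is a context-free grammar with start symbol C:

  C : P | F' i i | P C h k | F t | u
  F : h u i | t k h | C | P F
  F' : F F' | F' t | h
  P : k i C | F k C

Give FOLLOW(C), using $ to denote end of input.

C is the start symbol, so $ ∈ FOLLOW(C).
In C : P C h k: add FIRST(h k) = { h }.
In F : C: C is at the end, add FOLLOW(F) = { h, k, t, u }.
In P : k i C: C is at the end, add FOLLOW(P) = { $, h, k, t, u }.
In P : F k C: C is at the end, add FOLLOW(P) = { $, h, k, t, u }.
Union: FOLLOW(C) = { $, h, k, t, u }.

{ $, h, k, t, u }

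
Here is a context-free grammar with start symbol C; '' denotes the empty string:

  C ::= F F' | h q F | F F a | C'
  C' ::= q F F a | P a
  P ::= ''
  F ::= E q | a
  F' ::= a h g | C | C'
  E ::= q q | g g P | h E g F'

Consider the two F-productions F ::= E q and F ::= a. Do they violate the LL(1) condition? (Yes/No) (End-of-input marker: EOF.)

FIRST(E q) = { g, h, q } and FIRST(a) = { a }.
The FIRST sets are disjoint and neither alternative is nullable — no conflict.

No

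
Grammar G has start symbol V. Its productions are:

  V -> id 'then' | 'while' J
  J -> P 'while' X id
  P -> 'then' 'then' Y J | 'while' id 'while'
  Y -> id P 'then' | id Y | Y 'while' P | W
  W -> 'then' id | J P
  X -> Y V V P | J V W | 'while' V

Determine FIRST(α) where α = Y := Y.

Add FIRST(Y) = { 'then', 'while', id }; Y is not nullable, stop.

{ 'then', 'while', id }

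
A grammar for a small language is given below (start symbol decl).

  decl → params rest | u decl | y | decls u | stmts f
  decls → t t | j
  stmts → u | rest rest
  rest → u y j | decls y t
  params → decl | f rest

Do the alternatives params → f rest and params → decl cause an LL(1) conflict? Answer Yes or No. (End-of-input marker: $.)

FIRST(f rest) = { f } and FIRST(decl) = { f, j, t, u, y }.
Both contain f, so the two alternatives are not disjoint — LL(1) conflict.

Yes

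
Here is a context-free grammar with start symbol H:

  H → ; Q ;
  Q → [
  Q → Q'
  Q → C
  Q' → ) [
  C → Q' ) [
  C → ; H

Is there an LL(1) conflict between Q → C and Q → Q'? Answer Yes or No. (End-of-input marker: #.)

Yes

FIRST(C) = { ), ; } and FIRST(Q') = { ) }.
Both contain ), so the two alternatives are not disjoint — LL(1) conflict.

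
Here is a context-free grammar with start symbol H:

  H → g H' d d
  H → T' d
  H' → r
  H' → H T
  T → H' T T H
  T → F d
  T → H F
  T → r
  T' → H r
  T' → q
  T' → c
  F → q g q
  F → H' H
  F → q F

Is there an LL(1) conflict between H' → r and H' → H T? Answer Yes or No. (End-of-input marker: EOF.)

No

FIRST(r) = { r } and FIRST(H T) = { c, g, q }.
The FIRST sets are disjoint and neither alternative is nullable — no conflict.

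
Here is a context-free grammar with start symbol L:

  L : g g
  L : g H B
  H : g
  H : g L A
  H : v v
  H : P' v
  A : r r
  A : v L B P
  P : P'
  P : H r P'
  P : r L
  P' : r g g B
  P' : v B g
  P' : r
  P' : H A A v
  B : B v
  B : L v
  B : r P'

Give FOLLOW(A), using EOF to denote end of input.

{ g, r, v }

In H : g L A: A is at the end, add FOLLOW(H) = { g, r, v }.
In P' : H A A v: add FIRST(A v) = { r, v }.
In P' : H A A v: add FIRST(v) = { v }.
Union: FOLLOW(A) = { g, r, v }.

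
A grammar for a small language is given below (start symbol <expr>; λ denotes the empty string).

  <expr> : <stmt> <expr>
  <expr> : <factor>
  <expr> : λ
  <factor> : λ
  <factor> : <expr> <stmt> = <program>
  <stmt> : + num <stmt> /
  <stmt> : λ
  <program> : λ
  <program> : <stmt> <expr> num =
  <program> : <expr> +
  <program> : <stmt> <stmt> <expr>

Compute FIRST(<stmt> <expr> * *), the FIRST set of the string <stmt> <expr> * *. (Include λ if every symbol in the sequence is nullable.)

{ *, +, = }

Add FIRST(<stmt>)\{λ} = { + }; <stmt> is nullable, continue.
Add FIRST(<expr>)\{λ} = { +, = }; <expr> is nullable, continue.
* is a terminal; add {*} and stop.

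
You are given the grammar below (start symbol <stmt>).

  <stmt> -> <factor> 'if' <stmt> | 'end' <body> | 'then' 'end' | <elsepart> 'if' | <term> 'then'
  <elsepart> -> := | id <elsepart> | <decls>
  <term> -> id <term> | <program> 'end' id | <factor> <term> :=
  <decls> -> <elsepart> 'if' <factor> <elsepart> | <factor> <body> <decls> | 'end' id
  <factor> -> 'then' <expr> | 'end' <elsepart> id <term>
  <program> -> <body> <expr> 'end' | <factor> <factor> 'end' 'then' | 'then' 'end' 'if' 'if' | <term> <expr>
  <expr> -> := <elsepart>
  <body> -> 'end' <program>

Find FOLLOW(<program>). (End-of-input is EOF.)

In <term> -> <program> 'end' id: add FIRST('end' id) = { 'end' }.
In <body> -> 'end' <program>: <program> is at the end, add FOLLOW(<body>) = { EOF, 'end', 'then', :=, id }.
Union: FOLLOW(<program>) = { EOF, 'end', 'then', :=, id }.

{ EOF, 'end', 'then', :=, id }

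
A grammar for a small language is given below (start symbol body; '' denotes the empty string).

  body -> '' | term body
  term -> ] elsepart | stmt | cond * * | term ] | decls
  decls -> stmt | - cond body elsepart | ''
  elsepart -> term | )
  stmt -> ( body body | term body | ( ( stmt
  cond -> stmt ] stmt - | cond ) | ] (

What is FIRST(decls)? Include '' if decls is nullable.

From decls -> stmt: add FIRST(stmt) = { (, -, ], '' } (including '' since stmt is nullable).
decls -> - cond body elsepart contributes {-}.
decls -> '' contributes ''.
Union: FIRST(decls) = { (, -, ], '' }.

{ (, -, ], '' }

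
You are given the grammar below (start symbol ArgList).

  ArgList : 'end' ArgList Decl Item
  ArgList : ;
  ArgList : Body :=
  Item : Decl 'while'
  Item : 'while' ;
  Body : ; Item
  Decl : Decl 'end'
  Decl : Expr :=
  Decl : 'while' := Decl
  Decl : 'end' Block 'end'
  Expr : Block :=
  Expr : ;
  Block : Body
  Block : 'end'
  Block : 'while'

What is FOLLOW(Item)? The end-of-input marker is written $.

In ArgList : 'end' ArgList Decl Item: Item is at the end, add FOLLOW(ArgList) = { $, 'end', 'while', ; }.
In Body : ; Item: Item is at the end, add FOLLOW(Body) = { 'end', := }.
Union: FOLLOW(Item) = { $, 'end', 'while', :=, ; }.

{ $, 'end', 'while', :=, ; }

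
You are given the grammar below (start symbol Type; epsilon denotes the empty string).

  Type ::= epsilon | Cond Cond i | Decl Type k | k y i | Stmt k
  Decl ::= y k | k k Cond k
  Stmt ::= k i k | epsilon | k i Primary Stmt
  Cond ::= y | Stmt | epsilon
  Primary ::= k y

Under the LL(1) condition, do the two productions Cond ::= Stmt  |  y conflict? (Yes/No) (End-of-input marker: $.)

FIRST(Stmt) = { k, epsilon } and FIRST(y) = { y }.
The first alternative is nullable and FOLLOW(Cond) = { i, k, y } shares y with FIRST of the second — conflict.

Yes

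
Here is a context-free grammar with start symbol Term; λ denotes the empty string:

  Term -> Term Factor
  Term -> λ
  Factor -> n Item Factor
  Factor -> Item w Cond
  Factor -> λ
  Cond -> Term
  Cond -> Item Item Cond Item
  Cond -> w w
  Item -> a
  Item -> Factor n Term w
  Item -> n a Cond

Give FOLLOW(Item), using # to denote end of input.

In Factor -> n Item Factor: add FIRST(Factor)\{λ} = { a, n }.
  Since Factor is nullable, also add FOLLOW(Factor) = { #, a, n, w }.
In Factor -> Item w Cond: add FIRST(w Cond) = { w }.
In Cond -> Item Item Cond Item: add FIRST(Item Cond Item) = { a, n }.
In Cond -> Item Item Cond Item: add FIRST(Cond Item) = { a, n, w }.
In Cond -> Item Item Cond Item: Item is at the end, add FOLLOW(Cond) = { #, a, n, w }.
Union: FOLLOW(Item) = { #, a, n, w }.

{ #, a, n, w }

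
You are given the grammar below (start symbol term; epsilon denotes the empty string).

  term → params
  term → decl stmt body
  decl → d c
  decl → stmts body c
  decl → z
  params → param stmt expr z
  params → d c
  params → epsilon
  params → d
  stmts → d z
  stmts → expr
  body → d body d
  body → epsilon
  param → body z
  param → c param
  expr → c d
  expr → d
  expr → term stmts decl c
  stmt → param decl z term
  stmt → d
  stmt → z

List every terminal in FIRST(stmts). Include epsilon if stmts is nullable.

stmts → d z contributes {d}.
From stmts → expr: add FIRST(expr) = { c, d, z }.
Union: FIRST(stmts) = { c, d, z }.

{ c, d, z }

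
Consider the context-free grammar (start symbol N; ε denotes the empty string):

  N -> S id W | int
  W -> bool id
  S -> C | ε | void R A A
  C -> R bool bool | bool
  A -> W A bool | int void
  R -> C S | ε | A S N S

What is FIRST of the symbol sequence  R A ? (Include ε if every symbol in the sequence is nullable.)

{ bool, int }

Add FIRST(R)\{ε} = { bool, int }; R is nullable, continue.
Add FIRST(A) = { bool, int }; A is not nullable, stop.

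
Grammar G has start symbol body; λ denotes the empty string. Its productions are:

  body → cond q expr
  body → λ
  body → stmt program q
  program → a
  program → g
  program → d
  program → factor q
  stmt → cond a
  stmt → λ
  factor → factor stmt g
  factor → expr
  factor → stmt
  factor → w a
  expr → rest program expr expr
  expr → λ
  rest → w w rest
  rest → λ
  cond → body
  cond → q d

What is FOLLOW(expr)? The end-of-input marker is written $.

{ $, a, d, g, q, w }

In body → cond q expr: expr is at the end, add FOLLOW(body) = { $, a, q }.
In factor → expr: expr is at the end, add FOLLOW(factor) = { a, d, g, q, w }.
In expr → rest program expr expr: add FIRST(expr)\{λ} = { a, d, g, q, w }.
  Since expr is nullable, also add FOLLOW(expr) = { $, a, d, g, q, w }.
In expr → rest program expr expr: expr is at the end, add FOLLOW(expr) = { $, a, d, g, q, w }.
Union: FOLLOW(expr) = { $, a, d, g, q, w }.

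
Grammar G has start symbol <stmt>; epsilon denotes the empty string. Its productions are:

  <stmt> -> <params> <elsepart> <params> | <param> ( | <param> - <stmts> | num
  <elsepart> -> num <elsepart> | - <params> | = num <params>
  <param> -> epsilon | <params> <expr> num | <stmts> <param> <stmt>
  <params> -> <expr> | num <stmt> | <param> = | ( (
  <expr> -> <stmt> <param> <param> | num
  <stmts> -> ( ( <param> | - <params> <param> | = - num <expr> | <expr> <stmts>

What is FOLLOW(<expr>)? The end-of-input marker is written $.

In <param> -> <params> <expr> num: add FIRST(num) = { num }.
In <params> -> <expr>: <expr> is at the end, add FOLLOW(<params>) = { $, (, -, =, num }.
In <stmts> -> = - num <expr>: <expr> is at the end, add FOLLOW(<stmts>) = { $, (, -, =, num }.
In <stmts> -> <expr> <stmts>: add FIRST(<stmts>) = { (, -, =, num }.
Union: FOLLOW(<expr>) = { $, (, -, =, num }.

{ $, (, -, =, num }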